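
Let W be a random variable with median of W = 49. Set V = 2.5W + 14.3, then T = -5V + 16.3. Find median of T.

median of T = -667.7

median of V = 2.5·49 + 14.3 = 136.8.
median of T = (-5)·136.8 + 16.3 = -667.7.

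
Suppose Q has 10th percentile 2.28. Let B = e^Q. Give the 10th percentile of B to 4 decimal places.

10th percentile of B = 9.7767

e^Q is increasing, so P_{10}(B) = g(P_{10}(Q)) ≈ 9.7767.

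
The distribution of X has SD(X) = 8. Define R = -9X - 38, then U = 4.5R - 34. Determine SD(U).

SD(R) = |-9|·8 = 72.
SD(U) = |4.5|·72 = 324.

SD(U) = 324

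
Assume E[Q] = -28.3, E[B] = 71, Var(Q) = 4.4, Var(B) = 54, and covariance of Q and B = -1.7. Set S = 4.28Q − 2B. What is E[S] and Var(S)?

E[S] = 4.28·E[Q] + (-2)·E[B] = 4.28·(-28.3) + (-2)·71 = -263.124.
Var(S) = a²·Var(Q) + b²·Var(B) + 2ab·covariance of Q and B with a = 4.28, b = -2.
= 4.28²·4.4 + (-2)²·54 + 2·4.28·(-2)·(-1.7)
= 80.60096 + 216 + 29.104 = 325.70496.

E[S] = -263.124, Var(S) = 325.70496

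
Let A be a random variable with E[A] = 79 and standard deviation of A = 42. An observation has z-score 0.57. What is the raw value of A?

A = E[A] + z·standard deviation of A = 79 + 0.57·42 = 102.94.

A = 102.94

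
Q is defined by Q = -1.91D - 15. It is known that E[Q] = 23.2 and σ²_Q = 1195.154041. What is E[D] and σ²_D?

From Q = -1.91D - 15: E[Q] = a·E[D] + b, so E[D] = (E[Q] − b)/a = (23.2 − (-15))/(-1.91) = -20.
σ²_Q = a²·σ²_D, so σ²_D = 1195.154041/(-1.91)² = 327.61.

E[D] = -20, σ²_D = 327.61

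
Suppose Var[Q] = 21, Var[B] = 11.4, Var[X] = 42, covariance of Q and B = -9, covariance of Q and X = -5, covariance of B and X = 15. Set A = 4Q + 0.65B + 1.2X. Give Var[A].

Var[A] = 329.8965

Var[A] = a²·Var[Q] + b²·Var[B] + c²·Var[X] + 2ab·covariance of Q and B + 2ac·covariance of Q and X + 2bc·covariance of B and X, with a = 4, b = 0.65, c = 1.2.
= 336 + 4.8165 + 60.48 + (-46.8) + (-48) + 23.4
= 329.8965.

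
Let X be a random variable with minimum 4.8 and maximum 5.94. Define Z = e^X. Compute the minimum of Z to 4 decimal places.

min(Z) = 121.5104

e^X is increasing on this domain, so min(Z) comes from min(X) = 4.8: min(Z) = exp(4.8) ≈ 121.5104.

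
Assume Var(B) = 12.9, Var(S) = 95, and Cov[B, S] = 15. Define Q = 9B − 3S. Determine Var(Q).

Var(Q) = 1089.9

Var(Q) = a²·Var(B) + b²·Var(S) + 2ab·Cov[B, S] with a = 9, b = -3.
= 9²·12.9 + (-3)²·95 + 2·9·(-3)·15
= 1044.9 + 855 + (-810) = 1089.9.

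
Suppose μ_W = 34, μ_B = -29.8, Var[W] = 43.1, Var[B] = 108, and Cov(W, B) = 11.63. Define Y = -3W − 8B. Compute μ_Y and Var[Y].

μ_Y = (-3)·μ_W + (-8)·μ_B = (-3)·34 + (-8)·(-29.8) = 136.4.
Var[Y] = a²·Var[W] + b²·Var[B] + 2ab·Cov(W, B) with a = -3, b = -8.
= (-3)²·43.1 + (-8)²·108 + 2·(-3)·(-8)·11.63
= 387.9 + 6912 + 558.24 = 7858.14.

μ_Y = 136.4, Var[Y] = 7858.14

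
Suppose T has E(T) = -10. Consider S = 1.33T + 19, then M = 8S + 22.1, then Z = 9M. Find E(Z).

E(S) = 1.33·(-10) + 19 = 5.7.
E(M) = 8·5.7 + 22.1 = 67.7.
E(Z) = 9·67.7 = 609.3.

E(Z) = 609.3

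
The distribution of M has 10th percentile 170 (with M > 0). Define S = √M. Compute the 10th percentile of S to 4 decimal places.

10th percentile of S = 13.0384

√M is increasing, so P_{10}(S) = g(P_{10}(M)) ≈ 13.0384.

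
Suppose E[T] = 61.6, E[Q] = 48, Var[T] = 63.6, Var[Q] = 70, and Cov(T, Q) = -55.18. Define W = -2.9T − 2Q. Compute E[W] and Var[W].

E[W] = (-2.9)·E[T] + (-2)·E[Q] = (-2.9)·61.6 + (-2)·48 = -274.64.
Var[W] = a²·Var[T] + b²·Var[Q] + 2ab·Cov(T, Q) with a = -2.9, b = -2.
= (-2.9)²·63.6 + (-2)²·70 + 2·(-2.9)·(-2)·(-55.18)
= 534.876 + 280 + (-640.088) = 174.788.

E[W] = -274.64, Var[W] = 174.788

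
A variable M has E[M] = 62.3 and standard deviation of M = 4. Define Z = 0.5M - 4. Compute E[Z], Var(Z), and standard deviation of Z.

E[Z] = 27.15, Var(Z) = 4, standard deviation of Z = 2

Z = 0.5M - 4 is linear with a = 0.5, b = -4.
E[Z] = a·E[M] + b = 0.5·62.3 + (-4) = 27.15.
Var(M) = 4² = 16.
Var(Z) = a²·Var(M) = 0.5²·16 = 4 (the additive constant -4 does not affect variance).
standard deviation of Z = |a|·standard deviation of M = |0.5|·4 = 2.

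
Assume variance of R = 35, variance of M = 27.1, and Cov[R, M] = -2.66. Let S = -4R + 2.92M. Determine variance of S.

variance of S = 853.20304

variance of S = a²·variance of R + b²·variance of M + 2ab·Cov[R, M] with a = -4, b = 2.92.
= (-4)²·35 + 2.92²·27.1 + 2·(-4)·2.92·(-2.66)
= 560 + 231.06544 + 62.1376 = 853.20304.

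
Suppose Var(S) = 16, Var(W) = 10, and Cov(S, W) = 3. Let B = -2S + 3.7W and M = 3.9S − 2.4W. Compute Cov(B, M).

By bilinearity, Cov(B, M) = ac·Var(S) + bd·Var(W) + (ad+bc)·Cov(S, W), with a=-2, b=3.7, c=3.9, d=-2.4.
ac·Var(S) = (-2)·3.9·16 = -124.8
bd·Var(W) = 3.7·(-2.4)·10 = -88.8
(ad+bc)·Cov(S, W) = (19.23)·3 = 57.69
Cov(B, M) = -124.8 + (-88.8) + 57.69 = -155.91.

Cov(B, M) = -155.91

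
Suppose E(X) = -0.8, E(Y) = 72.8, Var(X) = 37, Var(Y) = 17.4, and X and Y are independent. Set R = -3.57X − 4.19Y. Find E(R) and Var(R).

E(R) = -302.176, Var(R) = 777.03744

E(R) = (-3.57)·E(X) + (-4.19)·E(Y) = (-3.57)·(-0.8) + (-4.19)·72.8 = -302.176.
Var(R) = a²·Var(X) + b²·Var(Y) + 2ab·Cov(X, Y) with a = -3.57, b = -4.19.
Independence gives Cov(X, Y) = 0.
= (-3.57)²·37 + (-4.19)²·17.4 + 2·(-3.57)·(-4.19)·0
= 471.5613 + 305.47614 + 0 = 777.03744.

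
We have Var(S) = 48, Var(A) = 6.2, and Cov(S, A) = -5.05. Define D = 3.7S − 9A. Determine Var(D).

Var(D) = a²·Var(S) + b²·Var(A) + 2ab·Cov(S, A) with a = 3.7, b = -9.
= 3.7²·48 + (-9)²·6.2 + 2·3.7·(-9)·(-5.05)
= 657.12 + 502.2 + 336.33 = 1495.65.

Var(D) = 1495.65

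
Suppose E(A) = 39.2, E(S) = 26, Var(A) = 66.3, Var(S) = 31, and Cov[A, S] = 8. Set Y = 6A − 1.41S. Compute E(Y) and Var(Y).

E(Y) = 198.54, Var(Y) = 2313.0711

E(Y) = 6·E(A) + (-1.41)·E(S) = 6·39.2 + (-1.41)·26 = 198.54.
Var(Y) = a²·Var(A) + b²·Var(S) + 2ab·Cov[A, S] with a = 6, b = -1.41.
= 6²·66.3 + (-1.41)²·31 + 2·6·(-1.41)·8
= 2386.8 + 61.6311 + (-135.36) = 2313.0711.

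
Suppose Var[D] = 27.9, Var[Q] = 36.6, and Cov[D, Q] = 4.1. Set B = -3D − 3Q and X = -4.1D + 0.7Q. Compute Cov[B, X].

By bilinearity, Cov[B, X] = ac·Var[D] + bd·Var[Q] + (ad+bc)·Cov[D, Q], with a=-3, b=-3, c=-4.1, d=0.7.
ac·Var[D] = (-3)·(-4.1)·27.9 = 343.17
bd·Var[Q] = (-3)·0.7·36.6 = -76.86
(ad+bc)·Cov[D, Q] = (10.2)·4.1 = 41.82
Cov[B, X] = 343.17 + (-76.86) + 41.82 = 308.13.

Cov[B, X] = 308.13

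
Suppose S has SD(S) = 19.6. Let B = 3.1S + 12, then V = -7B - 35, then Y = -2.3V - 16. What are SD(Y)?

SD(Y) = 978.236

SD(B) = |3.1|·19.6 = 60.76.
SD(V) = |-7|·60.76 = 425.32.
SD(Y) = |-2.3|·425.32 = 978.236.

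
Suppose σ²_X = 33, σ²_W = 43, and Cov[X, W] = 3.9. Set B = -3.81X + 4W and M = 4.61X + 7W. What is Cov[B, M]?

By bilinearity, Cov[B, M] = ac·σ²_X + bd·σ²_W + (ad+bc)·Cov[X, W], with a=-3.81, b=4, c=4.61, d=7.
ac·σ²_X = (-3.81)·4.61·33 = -579.6153
bd·σ²_W = 4·7·43 = 1204
(ad+bc)·Cov[X, W] = (-8.23)·3.9 = -32.097
Cov[B, M] = -579.6153 + 1204 + (-32.097) = 592.2877.

Cov[B, M] = 592.2877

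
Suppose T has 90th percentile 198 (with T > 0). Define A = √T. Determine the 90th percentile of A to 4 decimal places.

√T is increasing, so P_{90}(A) = g(P_{90}(T)) ≈ 14.0712.

90th percentile of A = 14.0712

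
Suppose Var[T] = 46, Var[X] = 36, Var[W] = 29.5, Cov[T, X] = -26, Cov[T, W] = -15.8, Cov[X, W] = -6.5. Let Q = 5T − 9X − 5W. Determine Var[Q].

Var[Q] = a²·Var[T] + b²·Var[X] + c²·Var[W] + 2ab·Cov[T, X] + 2ac·Cov[T, W] + 2bc·Cov[X, W], with a = 5, b = -9, c = -5.
= 1150 + 2916 + 737.5 + 2340 + 790 + (-585)
= 7348.5.

Var[Q] = 7348.5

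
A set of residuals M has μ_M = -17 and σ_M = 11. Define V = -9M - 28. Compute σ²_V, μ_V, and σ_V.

V = -9M - 28 is linear with a = -9, b = -28.
σ²_M = 11² = 121.
σ²_V = a²·σ²_M = (-9)²·121 = 9801 (the additive constant -28 does not affect variance).
μ_V = a·μ_M + b = (-9)·(-17) + (-28) = 125.
σ_V = |a|·σ_M = |-9|·11 = 99.

σ²_V = 9801, μ_V = 125, σ_V = 99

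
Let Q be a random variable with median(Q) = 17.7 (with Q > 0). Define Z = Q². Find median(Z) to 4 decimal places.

median(Z) = 313.29

Q² is monotone on this domain, so median(Z) = square(17.7) = 313.29.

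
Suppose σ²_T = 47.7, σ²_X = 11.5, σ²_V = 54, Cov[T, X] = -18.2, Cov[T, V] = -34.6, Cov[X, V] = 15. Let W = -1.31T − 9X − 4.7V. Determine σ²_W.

σ²_W = 2619.99757

σ²_W = a²·σ²_T + b²·σ²_X + c²·σ²_V + 2ab·Cov[T, X] + 2ac·Cov[T, V] + 2bc·Cov[X, V], with a = -1.31, b = -9, c = -4.7.
= 81.85797 + 931.5 + 1192.86 + (-429.156) + (-426.0644) + 1269
= 2619.99757.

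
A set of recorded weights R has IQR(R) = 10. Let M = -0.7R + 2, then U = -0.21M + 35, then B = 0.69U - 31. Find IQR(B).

IQR(B) = 1.0143

IQR(M) = |-0.7|·10 = 7.
IQR(U) = |-0.21|·7 = 1.47.
IQR(B) = |0.69|·1.47 = 1.0143.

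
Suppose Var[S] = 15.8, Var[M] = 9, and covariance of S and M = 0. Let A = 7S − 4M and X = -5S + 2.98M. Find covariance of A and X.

covariance of A and X = -660.28

By bilinearity, covariance of A and X = ac·Var[S] + bd·Var[M] + (ad+bc)·covariance of S and M, with a=7, b=-4, c=-5, d=2.98.
ac·Var[S] = 7·(-5)·15.8 = -553
bd·Var[M] = (-4)·2.98·9 = -107.28
(ad+bc)·covariance of S and M = (40.86)·0 = 0
covariance of A and X = -553 + (-107.28) + 0 = -660.28.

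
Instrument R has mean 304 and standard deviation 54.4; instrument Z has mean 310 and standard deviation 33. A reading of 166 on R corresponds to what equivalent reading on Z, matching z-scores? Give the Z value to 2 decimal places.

Z = 226.29

z = (166 − 304)/54.4 ≈ -2.5368.
Z = 310 + z·33 = 310 + (166 − 304)·33/54.4 ≈ 226.29.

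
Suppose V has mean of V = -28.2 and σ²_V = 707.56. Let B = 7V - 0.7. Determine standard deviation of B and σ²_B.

B = 7V - 0.7 is linear with a = 7, b = -0.7.
standard deviation of V = √707.56 = 26.6.
standard deviation of B = |a|·standard deviation of V = |7|·26.6 = 186.2.
σ²_B = a²·σ²_V = 7²·707.56 = 34670.44 (the additive constant -0.7 does not affect variance).

standard deviation of B = 186.2, σ²_B = 34670.44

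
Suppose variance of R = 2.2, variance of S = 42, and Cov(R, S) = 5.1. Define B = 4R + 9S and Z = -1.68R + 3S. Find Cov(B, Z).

By bilinearity, Cov(B, Z) = ac·variance of R + bd·variance of S + (ad+bc)·Cov(R, S), with a=4, b=9, c=-1.68, d=3.
ac·variance of R = 4·(-1.68)·2.2 = -14.784
bd·variance of S = 9·3·42 = 1134
(ad+bc)·Cov(R, S) = (-3.12)·5.1 = -15.912
Cov(B, Z) = -14.784 + 1134 + (-15.912) = 1103.304.

Cov(B, Z) = 1103.304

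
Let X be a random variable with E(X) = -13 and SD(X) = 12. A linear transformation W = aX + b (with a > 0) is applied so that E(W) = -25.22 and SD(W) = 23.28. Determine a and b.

SD(W) = a·SD(X) (a > 0), so a = 23.28/12 = 1.94.
E(W) = a·E(X) + b, so b = -25.22 − 1.94·(-13) = 0.

a = 1.94, b = 0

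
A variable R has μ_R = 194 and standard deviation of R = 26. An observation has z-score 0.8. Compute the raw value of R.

R = μ_R + z·standard deviation of R = 194 + 0.8·26 = 214.8.

R = 214.8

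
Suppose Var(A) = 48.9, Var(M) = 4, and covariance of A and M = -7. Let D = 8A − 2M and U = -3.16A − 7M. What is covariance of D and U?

By bilinearity, covariance of D and U = ac·Var(A) + bd·Var(M) + (ad+bc)·covariance of A and M, with a=8, b=-2, c=-3.16, d=-7.
ac·Var(A) = 8·(-3.16)·48.9 = -1236.192
bd·Var(M) = (-2)·(-7)·4 = 56
(ad+bc)·covariance of A and M = (-49.68)·(-7) = 347.76
covariance of D and U = -1236.192 + 56 + 347.76 = -832.432.

covariance of D and U = -832.432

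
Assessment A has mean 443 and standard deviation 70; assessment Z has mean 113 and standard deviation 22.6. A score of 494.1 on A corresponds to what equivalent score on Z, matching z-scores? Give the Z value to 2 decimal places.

Z = 129.50

z = (494.1 − 443)/70 = 0.73.
Z = 113 + z·22.6 = 113 + (494.1 − 443)·22.6/70 ≈ 129.50.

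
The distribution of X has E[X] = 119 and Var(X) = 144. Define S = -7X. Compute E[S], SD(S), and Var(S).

E[S] = -833, SD(S) = 84, Var(S) = 7056

S = -7X is linear with a = -7, b = 0.
E[S] = a·E[X] + b = (-7)·119 = -833.
SD(X) = √144 = 12.
SD(S) = |a|·SD(X) = |-7|·12 = 84.
Var(S) = a²·Var(X) = (-7)²·144 = 7056.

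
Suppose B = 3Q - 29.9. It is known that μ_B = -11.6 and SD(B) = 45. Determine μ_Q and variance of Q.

From B = 3Q - 29.9: μ_B = a·μ_Q + b, so μ_Q = (μ_B − b)/a = (-11.6 − (-29.9))/3 = 6.1.
variance of B = 45² = 2025.
variance of B = a²·variance of Q, so variance of Q = 2025/3² = 225.

μ_Q = 6.1, variance of Q = 225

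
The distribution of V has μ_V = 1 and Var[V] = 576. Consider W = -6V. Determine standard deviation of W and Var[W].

standard deviation of W = 144, Var[W] = 20736

W = -6V is linear with a = -6, b = 0.
standard deviation of V = √576 = 24.
standard deviation of W = |a|·standard deviation of V = |-6|·24 = 144.
Var[W] = a²·Var[V] = (-6)²·576 = 20736.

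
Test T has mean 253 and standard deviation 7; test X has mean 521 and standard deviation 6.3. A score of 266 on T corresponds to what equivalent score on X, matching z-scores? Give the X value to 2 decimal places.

z = (266 − 253)/7 ≈ 1.8571.
X = 521 + z·6.3 = 521 + (266 − 253)·6.3/7 = 532.70.

X = 532.70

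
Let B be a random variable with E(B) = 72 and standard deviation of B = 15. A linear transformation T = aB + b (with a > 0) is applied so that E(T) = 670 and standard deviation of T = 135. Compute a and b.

standard deviation of T = a·standard deviation of B (a > 0), so a = 135/15 = 9.
E(T) = a·E(B) + b, so b = 670 − 9·72 = 22.

a = 9, b = 22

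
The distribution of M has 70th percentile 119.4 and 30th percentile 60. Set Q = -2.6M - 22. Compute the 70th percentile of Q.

Since a = -2.6 < 0 the transformation is decreasing, reversing order: the 70th percentile of Q corresponds to the 30th percentile of M.
So P_{70}(Q) = a·P_{30}(M) + b = (-2.6)·60 + (-22) = -178.

70th percentile of Q = -178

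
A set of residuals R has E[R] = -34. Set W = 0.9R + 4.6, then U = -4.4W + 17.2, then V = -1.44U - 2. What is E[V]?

E[W] = 0.9·(-34) + 4.6 = -26.
E[U] = (-4.4)·(-26) + 17.2 = 131.6.
E[V] = (-1.44)·131.6 + (-2) = -191.504.

E[V] = -191.504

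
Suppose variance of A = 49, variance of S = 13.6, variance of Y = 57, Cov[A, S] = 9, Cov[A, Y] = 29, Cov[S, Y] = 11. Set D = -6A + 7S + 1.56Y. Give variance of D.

variance of D = 1510.4752

variance of D = a²·variance of A + b²·variance of S + c²·variance of Y + 2ab·Cov[A, S] + 2ac·Cov[A, Y] + 2bc·Cov[S, Y], with a = -6, b = 7, c = 1.56.
= 1764 + 666.4 + 138.7152 + (-756) + (-542.88) + 240.24
= 1510.4752.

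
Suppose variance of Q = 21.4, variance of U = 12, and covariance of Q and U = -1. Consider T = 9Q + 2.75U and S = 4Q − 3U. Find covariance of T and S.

covariance of T and S = 687.4

By bilinearity, covariance of T and S = ac·variance of Q + bd·variance of U + (ad+bc)·covariance of Q and U, with a=9, b=2.75, c=4, d=-3.
ac·variance of Q = 9·4·21.4 = 770.4
bd·variance of U = 2.75·(-3)·12 = -99
(ad+bc)·covariance of Q and U = (-16)·(-1) = 16
covariance of T and S = 770.4 + (-99) + 16 = 687.4.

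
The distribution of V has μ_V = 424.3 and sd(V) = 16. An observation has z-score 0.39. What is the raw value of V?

V = μ_V + z·sd(V) = 424.3 + 0.39·16 = 430.54.

V = 430.54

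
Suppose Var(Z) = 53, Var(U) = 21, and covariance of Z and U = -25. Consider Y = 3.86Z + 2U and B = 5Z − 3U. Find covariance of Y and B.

covariance of Y and B = 936.4

By bilinearity, covariance of Y and B = ac·Var(Z) + bd·Var(U) + (ad+bc)·covariance of Z and U, with a=3.86, b=2, c=5, d=-3.
ac·Var(Z) = 3.86·5·53 = 1022.9
bd·Var(U) = 2·(-3)·21 = -126
(ad+bc)·covariance of Z and U = (-1.58)·(-25) = 39.5
covariance of Y and B = 1022.9 + (-126) + 39.5 = 936.4.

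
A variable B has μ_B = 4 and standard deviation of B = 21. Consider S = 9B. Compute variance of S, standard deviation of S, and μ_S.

S = 9B is linear with a = 9, b = 0.
variance of B = 21² = 441.
variance of S = a²·variance of B = 9²·441 = 35721.
standard deviation of S = |a|·standard deviation of B = |9|·21 = 189.
μ_S = a·μ_B + b = 9·4 = 36.

variance of S = 35721, standard deviation of S = 189, μ_S = 36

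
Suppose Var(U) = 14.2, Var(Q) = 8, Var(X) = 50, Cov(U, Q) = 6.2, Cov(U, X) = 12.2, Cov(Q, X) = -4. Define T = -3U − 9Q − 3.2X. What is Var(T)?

Var(T) = a²·Var(U) + b²·Var(Q) + c²·Var(X) + 2ab·Cov(U, Q) + 2ac·Cov(U, X) + 2bc·Cov(Q, X), with a = -3, b = -9, c = -3.2.
= 127.8 + 648 + 512 + 334.8 + 234.24 + (-230.4)
= 1626.44.

Var(T) = 1626.44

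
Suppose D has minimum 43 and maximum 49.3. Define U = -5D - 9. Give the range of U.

Range(U) = 31.5

Range of D = 49.3 − 43 = 6.3.
Range(U) = |a|·Range(D) = |-5|·6.3 = 31.5.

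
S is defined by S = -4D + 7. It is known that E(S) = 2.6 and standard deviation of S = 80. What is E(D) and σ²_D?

From S = -4D + 7: E(S) = a·E(D) + b, so E(D) = (E(S) − b)/a = (2.6 − 7)/(-4) = 1.1.
σ²_S = 80² = 6400.
σ²_S = a²·σ²_D, so σ²_D = 6400/(-4)² = 400.

E(D) = 1.1, σ²_D = 400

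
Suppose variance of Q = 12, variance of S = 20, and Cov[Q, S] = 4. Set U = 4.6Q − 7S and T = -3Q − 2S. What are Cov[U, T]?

Cov[U, T] = 161.6

By bilinearity, Cov[U, T] = ac·variance of Q + bd·variance of S + (ad+bc)·Cov[Q, S], with a=4.6, b=-7, c=-3, d=-2.
ac·variance of Q = 4.6·(-3)·12 = -165.6
bd·variance of S = (-7)·(-2)·20 = 280
(ad+bc)·Cov[Q, S] = (11.8)·4 = 47.2
Cov[U, T] = -165.6 + 280 + 47.2 = 161.6.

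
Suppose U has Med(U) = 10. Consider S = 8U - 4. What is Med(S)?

A linear map preserves order up to sign, so Med(S) = a·Med(U) + b = 8·10 + (-4) = 76.

Med(S) = 76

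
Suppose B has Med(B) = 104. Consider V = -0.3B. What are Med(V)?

Med(V) = -31.2

A linear map preserves order up to sign, so Med(V) = a·Med(B) + b = (-0.3)·104 = -31.2.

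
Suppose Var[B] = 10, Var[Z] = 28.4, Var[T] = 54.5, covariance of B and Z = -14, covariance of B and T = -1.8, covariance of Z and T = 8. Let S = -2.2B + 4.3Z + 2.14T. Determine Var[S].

Var[S] = a²·Var[B] + b²·Var[Z] + c²·Var[T] + 2ab·covariance of B and Z + 2ac·covariance of B and T + 2bc·covariance of Z and T, with a = -2.2, b = 4.3, c = 2.14.
= 48.4 + 525.116 + 249.5882 + 264.88 + 16.9488 + 147.232
= 1252.165.

Var[S] = 1252.165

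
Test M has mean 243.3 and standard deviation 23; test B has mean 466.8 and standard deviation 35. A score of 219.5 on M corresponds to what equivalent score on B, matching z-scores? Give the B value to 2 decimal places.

B = 430.58

z = (219.5 − 243.3)/23 ≈ -1.0348.
B = 466.8 + z·35 = 466.8 + (219.5 − 243.3)·35/23 ≈ 430.58.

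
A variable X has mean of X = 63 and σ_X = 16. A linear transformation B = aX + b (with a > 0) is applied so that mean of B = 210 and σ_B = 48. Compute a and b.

σ_B = a·σ_X (a > 0), so a = 48/16 = 3.
mean of B = a·mean of X + b, so b = 210 − 3·63 = 21.

a = 3, b = 21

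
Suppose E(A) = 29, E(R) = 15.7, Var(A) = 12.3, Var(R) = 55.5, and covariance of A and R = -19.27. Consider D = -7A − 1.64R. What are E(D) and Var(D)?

E(D) = -228.748, Var(D) = 309.5336

E(D) = (-7)·E(A) + (-1.64)·E(R) = (-7)·29 + (-1.64)·15.7 = -228.748.
Var(D) = a²·Var(A) + b²·Var(R) + 2ab·covariance of A and R with a = -7, b = -1.64.
= (-7)²·12.3 + (-1.64)²·55.5 + 2·(-7)·(-1.64)·(-19.27)
= 602.7 + 149.2728 + (-442.4392) = 309.5336.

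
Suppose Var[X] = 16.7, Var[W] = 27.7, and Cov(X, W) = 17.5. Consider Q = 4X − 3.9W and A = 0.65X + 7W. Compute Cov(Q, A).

By bilinearity, Cov(Q, A) = ac·Var[X] + bd·Var[W] + (ad+bc)·Cov(X, W), with a=4, b=-3.9, c=0.65, d=7.
ac·Var[X] = 4·0.65·16.7 = 43.42
bd·Var[W] = (-3.9)·7·27.7 = -756.21
(ad+bc)·Cov(X, W) = (25.465)·17.5 = 445.6375
Cov(Q, A) = 43.42 + (-756.21) + 445.6375 = -267.1525.

Cov(Q, A) = -267.1525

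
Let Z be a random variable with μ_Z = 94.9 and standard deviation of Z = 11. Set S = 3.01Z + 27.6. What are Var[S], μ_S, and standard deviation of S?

Var[S] = 1096.2721, μ_S = 313.249, standard deviation of S = 33.11

S = 3.01Z + 27.6 is linear with a = 3.01, b = 27.6.
Var[Z] = 11² = 121.
Var[S] = a²·Var[Z] = 3.01²·121 = 1096.2721 (the additive constant 27.6 does not affect variance).
μ_S = a·μ_Z + b = 3.01·94.9 + 27.6 = 313.249.
standard deviation of S = |a|·standard deviation of Z = |3.01|·11 = 33.11.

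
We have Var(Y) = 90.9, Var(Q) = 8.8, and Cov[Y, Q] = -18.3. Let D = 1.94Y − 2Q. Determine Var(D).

Var(D) = 519.31924

Var(D) = a²·Var(Y) + b²·Var(Q) + 2ab·Cov[Y, Q] with a = 1.94, b = -2.
= 1.94²·90.9 + (-2)²·8.8 + 2·1.94·(-2)·(-18.3)
= 342.11124 + 35.2 + 142.008 = 519.31924.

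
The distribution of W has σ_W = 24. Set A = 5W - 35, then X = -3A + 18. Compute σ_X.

σ_X = 360

σ_A = |5|·24 = 120.
σ_X = |-3|·120 = 360.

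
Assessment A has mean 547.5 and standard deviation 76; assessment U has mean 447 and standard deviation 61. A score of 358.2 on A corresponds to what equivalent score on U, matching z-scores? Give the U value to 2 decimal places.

z = (358.2 − 547.5)/76 ≈ -2.4908.
U = 447 + z·61 = 447 + (358.2 − 547.5)·61/76 ≈ 295.06.

U = 295.06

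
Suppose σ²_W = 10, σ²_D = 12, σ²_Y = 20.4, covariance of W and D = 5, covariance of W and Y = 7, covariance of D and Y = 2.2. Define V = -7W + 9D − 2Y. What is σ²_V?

σ²_V = 1030.4

σ²_V = a²·σ²_W + b²·σ²_D + c²·σ²_Y + 2ab·covariance of W and D + 2ac·covariance of W and Y + 2bc·covariance of D and Y, with a = -7, b = 9, c = -2.
= 490 + 972 + 81.6 + (-630) + 196 + (-79.2)
= 1030.4.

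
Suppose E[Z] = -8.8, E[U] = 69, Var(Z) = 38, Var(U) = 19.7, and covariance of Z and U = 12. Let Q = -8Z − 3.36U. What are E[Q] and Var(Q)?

E[Q] = (-8)·E[Z] + (-3.36)·E[U] = (-8)·(-8.8) + (-3.36)·69 = -161.44.
Var(Q) = a²·Var(Z) + b²·Var(U) + 2ab·covariance of Z and U with a = -8, b = -3.36.
= (-8)²·38 + (-3.36)²·19.7 + 2·(-8)·(-3.36)·12
= 2432 + 222.40512 + 645.12 = 3299.52512.

E[Q] = -161.44, Var(Q) = 3299.52512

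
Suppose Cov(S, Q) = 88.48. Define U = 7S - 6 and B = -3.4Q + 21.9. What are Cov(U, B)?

Cov(U, B) = a·c·Cov(S, Q) = 7·(-3.4)·88.48 = -2105.824. Additive constants drop out.

Cov(U, B) = -2105.824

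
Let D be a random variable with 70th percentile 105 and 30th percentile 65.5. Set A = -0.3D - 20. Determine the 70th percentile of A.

Since a = -0.3 < 0 the transformation is decreasing, reversing order: the 70th percentile of A corresponds to the 30th percentile of D.
So P_{70}(A) = a·P_{30}(D) + b = (-0.3)·65.5 + (-20) = -39.65.

70th percentile of A = -39.65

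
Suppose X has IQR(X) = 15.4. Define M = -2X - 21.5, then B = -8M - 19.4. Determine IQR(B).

IQR(M) = |-2|·15.4 = 30.8.
IQR(B) = |-8|·30.8 = 246.4.

IQR(B) = 246.4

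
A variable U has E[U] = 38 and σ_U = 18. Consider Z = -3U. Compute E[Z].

E[Z] = -114

Z = -3U is linear with a = -3, b = 0.
E[Z] = a·E[U] + b = (-3)·38 = -114.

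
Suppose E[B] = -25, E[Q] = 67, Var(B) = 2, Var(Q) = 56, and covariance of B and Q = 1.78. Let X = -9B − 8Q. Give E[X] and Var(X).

E[X] = (-9)·E[B] + (-8)·E[Q] = (-9)·(-25) + (-8)·67 = -311.
Var(X) = a²·Var(B) + b²·Var(Q) + 2ab·covariance of B and Q with a = -9, b = -8.
= (-9)²·2 + (-8)²·56 + 2·(-9)·(-8)·1.78
= 162 + 3584 + 256.32 = 4002.32.

E[X] = -311, Var(X) = 4002.32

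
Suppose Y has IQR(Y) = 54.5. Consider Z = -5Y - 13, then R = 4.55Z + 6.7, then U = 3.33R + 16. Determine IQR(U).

IQR(U) = 4128.78375

IQR(Z) = |-5|·54.5 = 272.5.
IQR(R) = |4.55|·272.5 = 1239.875.
IQR(U) = |3.33|·1239.875 = 4128.78375.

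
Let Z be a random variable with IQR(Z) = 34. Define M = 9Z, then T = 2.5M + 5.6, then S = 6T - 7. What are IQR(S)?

IQR(S) = 4590

IQR(M) = |9|·34 = 306.
IQR(T) = |2.5|·306 = 765.
IQR(S) = |6|·765 = 4590.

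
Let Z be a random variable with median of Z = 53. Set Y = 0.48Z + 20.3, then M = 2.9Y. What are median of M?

median of Y = 0.48·53 + 20.3 = 45.74.
median of M = 2.9·45.74 = 132.646.

median of M = 132.646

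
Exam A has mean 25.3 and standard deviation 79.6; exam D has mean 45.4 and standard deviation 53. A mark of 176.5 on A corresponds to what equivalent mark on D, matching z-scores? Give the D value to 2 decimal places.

D = 146.07

z = (176.5 − 25.3)/79.6 ≈ 1.8995.
D = 45.4 + z·53 = 45.4 + (176.5 − 25.3)·53/79.6 ≈ 146.07.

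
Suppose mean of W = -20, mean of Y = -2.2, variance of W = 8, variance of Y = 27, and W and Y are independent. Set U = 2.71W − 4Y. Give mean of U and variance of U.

mean of U = 2.71·mean of W + (-4)·mean of Y = 2.71·(-20) + (-4)·(-2.2) = -45.4.
variance of U = a²·variance of W + b²·variance of Y + 2ab·Cov(W, Y) with a = 2.71, b = -4.
Independence gives Cov(W, Y) = 0.
= 2.71²·8 + (-4)²·27 + 2·2.71·(-4)·0
= 58.7528 + 432 + 0 = 490.7528.

mean of U = -45.4, variance of U = 490.7528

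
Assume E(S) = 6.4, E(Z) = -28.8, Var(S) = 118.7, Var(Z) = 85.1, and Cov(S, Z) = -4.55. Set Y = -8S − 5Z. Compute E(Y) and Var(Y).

E(Y) = (-8)·E(S) + (-5)·E(Z) = (-8)·6.4 + (-5)·(-28.8) = 92.8.
Var(Y) = a²·Var(S) + b²·Var(Z) + 2ab·Cov(S, Z) with a = -8, b = -5.
= (-8)²·118.7 + (-5)²·85.1 + 2·(-8)·(-5)·(-4.55)
= 7596.8 + 2127.5 + (-364) = 9360.3.

E(Y) = 92.8, Var(Y) = 9360.3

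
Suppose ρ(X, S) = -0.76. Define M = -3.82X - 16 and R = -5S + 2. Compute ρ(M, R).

ρ(M, R) = -0.76

Linear rescalings preserve correlation up to sign; here the slopes -3.82 and -5 have the same sign, so ρ(M, R) = ρ(X, S) = -0.76.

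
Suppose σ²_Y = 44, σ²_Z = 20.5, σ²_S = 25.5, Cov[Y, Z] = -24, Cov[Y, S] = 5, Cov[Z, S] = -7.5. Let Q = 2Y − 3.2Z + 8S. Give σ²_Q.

σ²_Q = 2869.12

σ²_Q = a²·σ²_Y + b²·σ²_Z + c²·σ²_S + 2ab·Cov[Y, Z] + 2ac·Cov[Y, S] + 2bc·Cov[Z, S], with a = 2, b = -3.2, c = 8.
= 176 + 209.92 + 1632 + 307.2 + 160 + 384
= 2869.12.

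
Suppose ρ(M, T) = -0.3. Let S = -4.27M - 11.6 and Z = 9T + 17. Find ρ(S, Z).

ρ(S, Z) = 0.3

Linear rescalings preserve |correlation|; the slopes -4.27 and 9 have opposite signs, so the correlation flips sign: ρ(S, Z) = −ρ(M, T) = 0.3.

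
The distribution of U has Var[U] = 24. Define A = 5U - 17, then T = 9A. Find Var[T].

Var[T] = 48600

Var[A] = 5²·24 = 600.
Var[T] = 9²·600 = 48600.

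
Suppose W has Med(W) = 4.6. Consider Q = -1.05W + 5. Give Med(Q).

A linear map preserves order up to sign, so Med(Q) = a·Med(W) + b = (-1.05)·4.6 + 5 = 0.17.

Med(Q) = 0.17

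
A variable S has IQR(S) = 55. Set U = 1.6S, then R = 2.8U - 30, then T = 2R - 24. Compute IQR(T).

IQR(T) = 492.8

IQR(U) = |1.6|·55 = 88.
IQR(R) = |2.8|·88 = 246.4.
IQR(T) = |2|·246.4 = 492.8.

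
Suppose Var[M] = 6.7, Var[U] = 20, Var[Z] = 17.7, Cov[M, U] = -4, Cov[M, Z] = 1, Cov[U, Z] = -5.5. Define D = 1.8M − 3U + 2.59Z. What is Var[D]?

Var[D] = 458.43537

Var[D] = a²·Var[M] + b²·Var[U] + c²·Var[Z] + 2ab·Cov[M, U] + 2ac·Cov[M, Z] + 2bc·Cov[U, Z], with a = 1.8, b = -3, c = 2.59.
= 21.708 + 180 + 118.73337 + 43.2 + 9.324 + 85.47
= 458.43537.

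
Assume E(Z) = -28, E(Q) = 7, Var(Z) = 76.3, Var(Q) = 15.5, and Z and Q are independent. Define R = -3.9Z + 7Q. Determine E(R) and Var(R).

E(R) = 158.2, Var(R) = 1920.023

E(R) = (-3.9)·E(Z) + 7·E(Q) = (-3.9)·(-28) + 7·7 = 158.2.
Var(R) = a²·Var(Z) + b²·Var(Q) + 2ab·Cov[Z, Q] with a = -3.9, b = 7.
Independence gives Cov[Z, Q] = 0.
= (-3.9)²·76.3 + 7²·15.5 + 2·(-3.9)·7·0
= 1160.523 + 759.5 + 0 = 1920.023.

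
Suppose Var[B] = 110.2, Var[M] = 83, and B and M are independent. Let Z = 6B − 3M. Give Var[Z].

Var[Z] = 4714.2

Var[Z] = a²·Var[B] + b²·Var[M] + 2ab·Cov(B, M) with a = 6, b = -3.
Independence gives Cov(B, M) = 0.
= 6²·110.2 + (-3)²·83 + 2·6·(-3)·0
= 3967.2 + 747 + 0 = 4714.2.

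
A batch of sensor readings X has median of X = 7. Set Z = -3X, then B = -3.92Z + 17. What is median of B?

median of Z = (-3)·7 = -21.
median of B = (-3.92)·(-21) + 17 = 99.32.

median of B = 99.32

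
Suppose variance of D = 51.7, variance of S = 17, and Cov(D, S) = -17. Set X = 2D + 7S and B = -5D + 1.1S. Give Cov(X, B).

Cov(X, B) = 171.5

By bilinearity, Cov(X, B) = ac·variance of D + bd·variance of S + (ad+bc)·Cov(D, S), with a=2, b=7, c=-5, d=1.1.
ac·variance of D = 2·(-5)·51.7 = -517
bd·variance of S = 7·1.1·17 = 130.9
(ad+bc)·Cov(D, S) = (-32.8)·(-17) = 557.6
Cov(X, B) = -517 + 130.9 + 557.6 = 171.5.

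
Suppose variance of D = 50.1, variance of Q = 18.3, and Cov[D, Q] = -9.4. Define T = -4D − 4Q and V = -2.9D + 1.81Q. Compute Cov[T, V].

Cov[T, V] = 407.684

By bilinearity, Cov[T, V] = ac·variance of D + bd·variance of Q + (ad+bc)·Cov[D, Q], with a=-4, b=-4, c=-2.9, d=1.81.
ac·variance of D = (-4)·(-2.9)·50.1 = 581.16
bd·variance of Q = (-4)·1.81·18.3 = -132.492
(ad+bc)·Cov[D, Q] = (4.36)·(-9.4) = -40.984
Cov[T, V] = 581.16 + (-132.492) + (-40.984) = 407.684.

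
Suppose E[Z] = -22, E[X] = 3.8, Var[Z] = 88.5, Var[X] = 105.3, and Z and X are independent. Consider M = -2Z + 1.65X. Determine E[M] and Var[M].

E[M] = 50.27, Var[M] = 640.67925

E[M] = (-2)·E[Z] + 1.65·E[X] = (-2)·(-22) + 1.65·3.8 = 50.27.
Var[M] = a²·Var[Z] + b²·Var[X] + 2ab·Cov(Z, X) with a = -2, b = 1.65.
Independence gives Cov(Z, X) = 0.
= (-2)²·88.5 + 1.65²·105.3 + 2·(-2)·1.65·0
= 354 + 286.67925 + 0 = 640.67925.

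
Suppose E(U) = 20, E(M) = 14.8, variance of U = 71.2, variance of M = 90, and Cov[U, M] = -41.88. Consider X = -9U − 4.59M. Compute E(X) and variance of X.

E(X) = (-9)·E(U) + (-4.59)·E(M) = (-9)·20 + (-4.59)·14.8 = -247.932.
variance of X = a²·variance of U + b²·variance of M + 2ab·Cov[U, M] with a = -9, b = -4.59.
= (-9)²·71.2 + (-4.59)²·90 + 2·(-9)·(-4.59)·(-41.88)
= 5767.2 + 1896.129 + (-3460.1256) = 4203.2034.

E(X) = -247.932, variance of X = 4203.2034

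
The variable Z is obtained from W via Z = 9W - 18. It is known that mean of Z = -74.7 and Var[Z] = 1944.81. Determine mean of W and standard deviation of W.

From Z = 9W - 18: mean of Z = a·mean of W + b, so mean of W = (mean of Z − b)/a = (-74.7 − (-18))/9 = -6.3.
standard deviation of Z = √1944.81 = 44.1.
standard deviation of Z = |a|·standard deviation of W, so standard deviation of W = 44.1/|9| = 4.9.

mean of W = -6.3, standard deviation of W = 4.9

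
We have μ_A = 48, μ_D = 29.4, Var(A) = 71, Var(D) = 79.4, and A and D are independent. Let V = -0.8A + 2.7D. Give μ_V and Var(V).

μ_V = (-0.8)·μ_A + 2.7·μ_D = (-0.8)·48 + 2.7·29.4 = 40.98.
Var(V) = a²·Var(A) + b²·Var(D) + 2ab·covariance of A and D with a = -0.8, b = 2.7.
Independence gives covariance of A and D = 0.
= (-0.8)²·71 + 2.7²·79.4 + 2·(-0.8)·2.7·0
= 45.44 + 578.826 + 0 = 624.266.

μ_V = 40.98, Var(V) = 624.266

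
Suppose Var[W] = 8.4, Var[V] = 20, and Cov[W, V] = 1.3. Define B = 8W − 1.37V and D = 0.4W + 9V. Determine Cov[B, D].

Cov[B, D] = -126.8324

By bilinearity, Cov[B, D] = ac·Var[W] + bd·Var[V] + (ad+bc)·Cov[W, V], with a=8, b=-1.37, c=0.4, d=9.
ac·Var[W] = 8·0.4·8.4 = 26.88
bd·Var[V] = (-1.37)·9·20 = -246.6
(ad+bc)·Cov[W, V] = (71.452)·1.3 = 92.8876
Cov[B, D] = 26.88 + (-246.6) + 92.8876 = -126.8324.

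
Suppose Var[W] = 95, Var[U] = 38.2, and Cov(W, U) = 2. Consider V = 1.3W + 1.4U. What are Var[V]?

Var[V] = 242.702

Var[V] = a²·Var[W] + b²·Var[U] + 2ab·Cov(W, U) with a = 1.3, b = 1.4.
= 1.3²·95 + 1.4²·38.2 + 2·1.3·1.4·2
= 160.55 + 74.872 + 7.28 = 242.702.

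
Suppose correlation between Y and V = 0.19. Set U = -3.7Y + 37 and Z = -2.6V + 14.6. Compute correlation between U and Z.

correlation between U and Z = 0.19

Linear rescalings preserve correlation up to sign; here the slopes -3.7 and -2.6 have the same sign, so correlation between U and Z = correlation between Y and V = 0.19.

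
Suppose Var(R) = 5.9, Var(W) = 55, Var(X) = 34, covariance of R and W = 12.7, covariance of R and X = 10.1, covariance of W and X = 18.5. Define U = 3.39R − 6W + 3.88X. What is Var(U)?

Var(U) = a²·Var(R) + b²·Var(W) + c²·Var(X) + 2ab·covariance of R and W + 2ac·covariance of R and X + 2bc·covariance of W and X, with a = 3.39, b = -6, c = 3.88.
= 67.80339 + 1980 + 511.8496 + (-516.636) + 265.69464 + (-861.36)
= 1447.35163.

Var(U) = 1447.35163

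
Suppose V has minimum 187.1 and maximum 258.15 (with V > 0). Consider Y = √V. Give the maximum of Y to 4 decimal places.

√V is increasing on this domain, so max(Y) comes from max(V) = 258.15: max(Y) = √(258.15) ≈ 16.067.

max(Y) = 16.067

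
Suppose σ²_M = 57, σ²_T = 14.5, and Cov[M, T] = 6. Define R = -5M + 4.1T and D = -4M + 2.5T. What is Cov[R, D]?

Cov[R, D] = 1115.225

By bilinearity, Cov[R, D] = ac·σ²_M + bd·σ²_T + (ad+bc)·Cov[M, T], with a=-5, b=4.1, c=-4, d=2.5.
ac·σ²_M = (-5)·(-4)·57 = 1140
bd·σ²_T = 4.1·2.5·14.5 = 148.625
(ad+bc)·Cov[M, T] = (-28.9)·6 = -173.4
Cov[R, D] = 1140 + 148.625 + (-173.4) = 1115.225.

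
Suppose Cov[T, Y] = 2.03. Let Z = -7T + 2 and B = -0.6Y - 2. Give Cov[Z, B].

Cov[Z, B] = 8.526

Cov[Z, B] = a·c·Cov[T, Y] = (-7)·(-0.6)·2.03 = 8.526. Additive constants drop out.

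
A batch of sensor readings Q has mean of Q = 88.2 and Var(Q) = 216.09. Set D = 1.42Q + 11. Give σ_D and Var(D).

D = 1.42Q + 11 is linear with a = 1.42, b = 11.
σ_Q = √216.09 = 14.7.
σ_D = |a|·σ_Q = |1.42|·14.7 = 20.874.
Var(D) = a²·Var(Q) = 1.42²·216.09 = 435.723876 (the additive constant 11 does not affect variance).

σ_D = 20.874, Var(D) = 435.723876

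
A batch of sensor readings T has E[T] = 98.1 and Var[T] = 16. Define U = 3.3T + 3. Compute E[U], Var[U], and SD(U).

E[U] = 326.73, Var[U] = 174.24, SD(U) = 13.2

U = 3.3T + 3 is linear with a = 3.3, b = 3.
E[U] = a·E[T] + b = 3.3·98.1 + 3 = 326.73.
Var[U] = a²·Var[T] = 3.3²·16 = 174.24 (the additive constant 3 does not affect variance).
SD(T) = √16 = 4.
SD(U) = |a|·SD(T) = |3.3|·4 = 13.2.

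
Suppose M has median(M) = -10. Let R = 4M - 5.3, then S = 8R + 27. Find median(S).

median(R) = 4·(-10) + (-5.3) = -45.3.
median(S) = 8·(-45.3) + 27 = -335.4.

median(S) = -335.4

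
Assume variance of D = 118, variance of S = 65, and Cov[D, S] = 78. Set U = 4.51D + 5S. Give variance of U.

variance of U = 7542.9318

variance of U = a²·variance of D + b²·variance of S + 2ab·Cov[D, S] with a = 4.51, b = 5.
= 4.51²·118 + 5²·65 + 2·4.51·5·78
= 2400.1318 + 1625 + 3517.8 = 7542.9318.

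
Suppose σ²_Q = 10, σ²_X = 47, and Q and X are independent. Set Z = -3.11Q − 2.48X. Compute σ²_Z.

σ²_Z = 385.7898

σ²_Z = a²·σ²_Q + b²·σ²_X + 2ab·Cov(Q, X) with a = -3.11, b = -2.48.
Independence gives Cov(Q, X) = 0.
= (-3.11)²·10 + (-2.48)²·47 + 2·(-3.11)·(-2.48)·0
= 96.721 + 289.0688 + 0 = 385.7898.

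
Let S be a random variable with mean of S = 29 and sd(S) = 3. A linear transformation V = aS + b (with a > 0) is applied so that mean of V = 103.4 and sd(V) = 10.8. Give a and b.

a = 3.6, b = -1

sd(V) = a·sd(S) (a > 0), so a = 10.8/3 = 3.6.
mean of V = a·mean of S + b, so b = 103.4 − 3.6·29 = -1.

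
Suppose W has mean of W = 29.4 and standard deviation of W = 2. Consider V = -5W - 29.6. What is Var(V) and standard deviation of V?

Var(V) = 100, standard deviation of V = 10

V = -5W - 29.6 is linear with a = -5, b = -29.6.
Var(W) = 2² = 4.
Var(V) = a²·Var(W) = (-5)²·4 = 100 (the additive constant -29.6 does not affect variance).
standard deviation of V = |a|·standard deviation of W = |-5|·2 = 10.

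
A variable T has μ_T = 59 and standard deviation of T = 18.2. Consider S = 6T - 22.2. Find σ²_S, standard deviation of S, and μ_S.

S = 6T - 22.2 is linear with a = 6, b = -22.2.
σ²_T = 18.2² = 331.24.
σ²_S = a²·σ²_T = 6²·331.24 = 11924.64 (the additive constant -22.2 does not affect variance).
standard deviation of S = |a|·standard deviation of T = |6|·18.2 = 109.2.
μ_S = a·μ_T + b = 6·59 + (-22.2) = 331.8.

σ²_S = 11924.64, standard deviation of S = 109.2, μ_S = 331.8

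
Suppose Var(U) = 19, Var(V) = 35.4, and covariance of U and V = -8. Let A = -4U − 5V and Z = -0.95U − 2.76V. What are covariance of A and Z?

By bilinearity, covariance of A and Z = ac·Var(U) + bd·Var(V) + (ad+bc)·covariance of U and V, with a=-4, b=-5, c=-0.95, d=-2.76.
ac·Var(U) = (-4)·(-0.95)·19 = 72.2
bd·Var(V) = (-5)·(-2.76)·35.4 = 488.52
(ad+bc)·covariance of U and V = (15.79)·(-8) = -126.32
covariance of A and Z = 72.2 + 488.52 + (-126.32) = 434.4.

covariance of A and Z = 434.4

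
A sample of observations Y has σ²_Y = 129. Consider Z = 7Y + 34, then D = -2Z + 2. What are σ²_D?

σ²_D = 25284

σ²_Z = 7²·129 = 6321.
σ²_D = (-2)²·6321 = 25284.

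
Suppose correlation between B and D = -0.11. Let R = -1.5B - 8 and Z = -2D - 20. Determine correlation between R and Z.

Linear rescalings preserve correlation up to sign; here the slopes -1.5 and -2 have the same sign, so correlation between R and Z = correlation between B and D = -0.11.

correlation between R and Z = -0.11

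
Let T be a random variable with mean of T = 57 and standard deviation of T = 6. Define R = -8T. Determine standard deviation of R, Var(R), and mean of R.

standard deviation of R = 48, Var(R) = 2304, mean of R = -456

R = -8T is linear with a = -8, b = 0.
standard deviation of R = |a|·standard deviation of T = |-8|·6 = 48.
Var(T) = 6² = 36.
Var(R) = a²·Var(T) = (-8)²·36 = 2304.
mean of R = a·mean of T + b = (-8)·57 = -456.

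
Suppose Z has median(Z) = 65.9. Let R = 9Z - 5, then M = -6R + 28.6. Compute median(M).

median(M) = -3500

median(R) = 9·65.9 + (-5) = 588.1.
median(M) = (-6)·588.1 + 28.6 = -3500.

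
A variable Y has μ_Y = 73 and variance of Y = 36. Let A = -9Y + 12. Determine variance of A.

variance of A = 2916

A = -9Y + 12 is linear with a = -9, b = 12.
variance of A = a²·variance of Y = (-9)²·36 = 2916 (the additive constant 12 does not affect variance).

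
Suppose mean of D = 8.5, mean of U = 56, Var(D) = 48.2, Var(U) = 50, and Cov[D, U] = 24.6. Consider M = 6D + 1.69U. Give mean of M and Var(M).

mean of M = 145.64, Var(M) = 2376.893

mean of M = 6·mean of D + 1.69·mean of U = 6·8.5 + 1.69·56 = 145.64.
Var(M) = a²·Var(D) + b²·Var(U) + 2ab·Cov[D, U] with a = 6, b = 1.69.
= 6²·48.2 + 1.69²·50 + 2·6·1.69·24.6
= 1735.2 + 142.805 + 498.888 = 2376.893.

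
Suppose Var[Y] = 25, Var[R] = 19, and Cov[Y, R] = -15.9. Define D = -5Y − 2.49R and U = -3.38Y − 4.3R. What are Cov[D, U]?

By bilinearity, Cov[D, U] = ac·Var[Y] + bd·Var[R] + (ad+bc)·Cov[Y, R], with a=-5, b=-2.49, c=-3.38, d=-4.3.
ac·Var[Y] = (-5)·(-3.38)·25 = 422.5
bd·Var[R] = (-2.49)·(-4.3)·19 = 203.433
(ad+bc)·Cov[Y, R] = (29.9162)·(-15.9) = -475.66758
Cov[D, U] = 422.5 + 203.433 + (-475.66758) = 150.26542.

Cov[D, U] = 150.26542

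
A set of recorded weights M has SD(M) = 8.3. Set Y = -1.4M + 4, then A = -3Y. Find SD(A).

SD(Y) = |-1.4|·8.3 = 11.62.
SD(A) = |-3|·11.62 = 34.86.

SD(A) = 34.86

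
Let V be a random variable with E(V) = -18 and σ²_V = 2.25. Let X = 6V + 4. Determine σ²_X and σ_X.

X = 6V + 4 is linear with a = 6, b = 4.
σ²_X = a²·σ²_V = 6²·2.25 = 81 (the additive constant 4 does not affect variance).
σ_V = √2.25 = 1.5.
σ_X = |a|·σ_V = |6|·1.5 = 9.

σ²_X = 81, σ_X = 9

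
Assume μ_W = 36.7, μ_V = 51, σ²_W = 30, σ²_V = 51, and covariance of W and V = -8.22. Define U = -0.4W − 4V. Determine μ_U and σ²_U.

μ_U = (-0.4)·μ_W + (-4)·μ_V = (-0.4)·36.7 + (-4)·51 = -218.68.
σ²_U = a²·σ²_W + b²·σ²_V + 2ab·covariance of W and V with a = -0.4, b = -4.
= (-0.4)²·30 + (-4)²·51 + 2·(-0.4)·(-4)·(-8.22)
= 4.8 + 816 + (-26.304) = 794.496.

μ_U = -218.68, σ²_U = 794.496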